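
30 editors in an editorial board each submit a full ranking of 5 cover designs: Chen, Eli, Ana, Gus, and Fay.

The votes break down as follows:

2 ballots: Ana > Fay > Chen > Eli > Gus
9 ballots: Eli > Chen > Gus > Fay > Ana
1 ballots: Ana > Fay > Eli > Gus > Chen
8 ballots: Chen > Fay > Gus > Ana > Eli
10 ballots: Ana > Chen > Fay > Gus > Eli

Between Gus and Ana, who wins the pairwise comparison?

Gus

Ballots ranking Gus above Ana: 9+8 = 17.
Ballots ranking Ana above Gus: 2+1+10 = 13.
Gus wins the head-to-head, 17–13.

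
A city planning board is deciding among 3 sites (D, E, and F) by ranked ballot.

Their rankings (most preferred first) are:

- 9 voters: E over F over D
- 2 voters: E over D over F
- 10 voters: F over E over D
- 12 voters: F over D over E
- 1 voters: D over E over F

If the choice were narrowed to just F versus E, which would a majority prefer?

Ballots ranking F above E: 10+12 = 22.
Ballots ranking E above F: 9+2+1 = 12.
F wins the head-to-head, 22–12.

F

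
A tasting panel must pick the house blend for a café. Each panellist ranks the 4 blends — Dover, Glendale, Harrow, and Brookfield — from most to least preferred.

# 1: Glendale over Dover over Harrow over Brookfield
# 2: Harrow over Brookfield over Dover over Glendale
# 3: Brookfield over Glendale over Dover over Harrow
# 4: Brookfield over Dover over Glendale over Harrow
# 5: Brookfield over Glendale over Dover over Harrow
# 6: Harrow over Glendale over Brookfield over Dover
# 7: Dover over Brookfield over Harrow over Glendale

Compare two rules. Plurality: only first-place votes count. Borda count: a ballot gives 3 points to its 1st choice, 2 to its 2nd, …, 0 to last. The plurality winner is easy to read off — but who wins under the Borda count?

Plurality first-place counts: Dover 1, Glendale 1, Harrow 2, Brookfield 3 → Brookfield.
Borda totals: Dover 10, Glendale 10, Harrow 8, Brookfield 14 → Brookfield.

Brookfield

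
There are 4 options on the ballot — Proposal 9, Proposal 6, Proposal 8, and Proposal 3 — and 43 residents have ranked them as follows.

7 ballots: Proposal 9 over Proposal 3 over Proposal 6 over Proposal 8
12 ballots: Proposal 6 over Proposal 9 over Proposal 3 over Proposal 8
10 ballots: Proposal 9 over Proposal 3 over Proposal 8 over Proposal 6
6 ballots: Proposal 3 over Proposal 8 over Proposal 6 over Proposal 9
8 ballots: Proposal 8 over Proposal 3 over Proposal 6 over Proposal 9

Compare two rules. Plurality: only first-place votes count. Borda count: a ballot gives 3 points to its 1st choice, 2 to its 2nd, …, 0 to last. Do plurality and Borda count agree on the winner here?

Plurality first-place counts: Proposal 9 17, Proposal 6 12, Proposal 8 8, Proposal 3 6 → Proposal 9.
Borda totals: Proposal 9 75, Proposal 6 57, Proposal 8 46, Proposal 3 80 → Proposal 3.
The two rules disagree: plurality picks Proposal 9, Borda picks Proposal 3.

No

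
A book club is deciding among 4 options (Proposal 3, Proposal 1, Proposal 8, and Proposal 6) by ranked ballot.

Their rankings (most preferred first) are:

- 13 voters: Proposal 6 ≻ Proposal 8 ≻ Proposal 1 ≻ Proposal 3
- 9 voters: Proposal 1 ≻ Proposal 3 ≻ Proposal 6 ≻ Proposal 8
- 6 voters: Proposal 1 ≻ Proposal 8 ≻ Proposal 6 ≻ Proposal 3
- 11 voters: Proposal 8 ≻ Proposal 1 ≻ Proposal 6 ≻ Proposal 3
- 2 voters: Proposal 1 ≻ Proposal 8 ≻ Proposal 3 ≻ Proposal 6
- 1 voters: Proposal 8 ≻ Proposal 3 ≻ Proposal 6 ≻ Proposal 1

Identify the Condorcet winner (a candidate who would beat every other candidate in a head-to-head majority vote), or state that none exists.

Head-to-head results (42 voters total):
Proposal 3 vs Proposal 1: Proposal 1 wins 41–1.
Proposal 3 vs Proposal 8: Proposal 8 wins 33–9.
Proposal 3 vs Proposal 6: Proposal 6 wins 30–12.
Proposal 1 vs Proposal 8: Proposal 8 wins 25–17.
Proposal 1 vs Proposal 6: Proposal 1 wins 28–14.
Proposal 8 vs Proposal 6: Proposal 6 wins 22–20.
No candidate beats all others: Proposal 1 beats Proposal 6 beats Proposal 8 beats Proposal 1, a majority cycle.

None — there is no Condorcet winner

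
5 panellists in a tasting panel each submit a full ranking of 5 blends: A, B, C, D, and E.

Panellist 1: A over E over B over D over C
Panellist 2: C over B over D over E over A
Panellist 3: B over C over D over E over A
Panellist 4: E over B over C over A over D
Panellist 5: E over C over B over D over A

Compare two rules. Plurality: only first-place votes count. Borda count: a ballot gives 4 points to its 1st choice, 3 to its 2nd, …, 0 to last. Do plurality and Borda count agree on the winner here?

No

Plurality first-place counts: A 1, B 1, C 1, D 0, E 2 → E.
Borda totals: A 5, B 14, C 12, D 6, E 13 → B.
The two rules disagree: plurality picks E, Borda picks B.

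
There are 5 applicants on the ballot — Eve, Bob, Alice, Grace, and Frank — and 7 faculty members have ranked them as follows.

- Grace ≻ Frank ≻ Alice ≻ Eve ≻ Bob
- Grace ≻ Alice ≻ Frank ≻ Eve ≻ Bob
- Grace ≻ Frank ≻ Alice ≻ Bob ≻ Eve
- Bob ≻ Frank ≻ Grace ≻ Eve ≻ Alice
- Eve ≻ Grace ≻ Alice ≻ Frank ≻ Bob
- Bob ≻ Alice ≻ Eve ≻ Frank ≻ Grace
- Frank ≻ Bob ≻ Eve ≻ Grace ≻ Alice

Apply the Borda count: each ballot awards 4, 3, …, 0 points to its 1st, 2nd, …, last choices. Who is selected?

Grace

Borda scores:
  Eve: 1 + 1 + 0 + 1 + 4 + 2 + 2 = 11
  Bob: 0 + 0 + 1 + 4 + 0 + 4 + 3 = 12
  Alice: 2 + 3 + 2 + 0 + 2 + 3 + 0 = 12
  Grace: 4 + 4 + 4 + 2 + 3 + 0 + 1 = 18
  Frank: 3 + 2 + 3 + 3 + 1 + 1 + 4 = 17
Grace has the highest total.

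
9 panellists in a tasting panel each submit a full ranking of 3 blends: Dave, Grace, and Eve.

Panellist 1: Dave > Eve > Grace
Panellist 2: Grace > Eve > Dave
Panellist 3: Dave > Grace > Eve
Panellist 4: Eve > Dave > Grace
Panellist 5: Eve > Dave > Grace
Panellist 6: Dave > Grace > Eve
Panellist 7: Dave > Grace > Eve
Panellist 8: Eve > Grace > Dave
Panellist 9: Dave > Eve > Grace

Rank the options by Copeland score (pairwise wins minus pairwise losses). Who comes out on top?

Dave

Pairwise results:
  Dave vs Grace: Dave wins 7–2.
  Dave vs Eve: Dave wins 5–4.
  Grace vs Eve: Eve wins 5–4.
Copeland scores (wins − losses):
  Dave: 2 − 0 = 2
  Grace: 0 − 2 = -2
  Eve: 1 − 1 = 0
Dave has the best Copeland score.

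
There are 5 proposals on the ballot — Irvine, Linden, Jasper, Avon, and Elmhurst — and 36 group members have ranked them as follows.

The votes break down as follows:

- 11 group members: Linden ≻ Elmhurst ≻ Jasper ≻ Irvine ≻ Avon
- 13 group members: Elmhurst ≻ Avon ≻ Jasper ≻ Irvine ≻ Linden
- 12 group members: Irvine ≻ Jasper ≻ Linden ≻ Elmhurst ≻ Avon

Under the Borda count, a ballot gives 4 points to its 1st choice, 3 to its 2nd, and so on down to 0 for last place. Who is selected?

Borda scores:
  Irvine: 11·1 + 13·1 + 12·4 = 72
  Linden: 11·4 + 13·0 + 12·2 = 68
  Jasper: 11·2 + 13·2 + 12·3 = 84
  Avon: 11·0 + 13·3 + 12·0 = 39
  Elmhurst: 11·3 + 13·4 + 12·1 = 97
Elmhurst has the highest total.

Elmhurst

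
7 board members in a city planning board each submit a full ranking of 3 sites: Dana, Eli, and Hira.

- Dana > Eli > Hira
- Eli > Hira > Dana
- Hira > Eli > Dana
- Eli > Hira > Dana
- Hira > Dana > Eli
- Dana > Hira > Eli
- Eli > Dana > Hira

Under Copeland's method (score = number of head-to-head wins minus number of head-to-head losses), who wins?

Pairwise results:
  Dana vs Eli: Eli wins 4–3.
  Dana vs Hira: Hira wins 4–3.
  Eli vs Hira: Eli wins 4–3.
Copeland scores (wins − losses):
  Dana: 0 − 2 = -2
  Eli: 2 − 0 = 2
  Hira: 1 − 1 = 0
Eli has the best Copeland score.

Eli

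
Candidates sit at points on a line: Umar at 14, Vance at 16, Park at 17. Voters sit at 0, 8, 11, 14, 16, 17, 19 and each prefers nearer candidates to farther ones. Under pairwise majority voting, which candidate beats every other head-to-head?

With single-peaked preferences on a line, the Condorcet winner is the candidate closest to the median voter.
The median voter (position 14) is closest to Umar at 14.
Check: Umar vs Vance — voters closer to Umar: 4 of 7.

Umar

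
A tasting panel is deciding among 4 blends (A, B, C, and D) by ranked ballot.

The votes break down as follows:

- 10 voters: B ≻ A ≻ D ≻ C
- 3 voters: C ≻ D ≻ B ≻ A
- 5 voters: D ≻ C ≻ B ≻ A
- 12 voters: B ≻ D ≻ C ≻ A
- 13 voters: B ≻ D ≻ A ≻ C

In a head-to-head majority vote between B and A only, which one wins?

Ballots ranking B above A: 10+3+5+12+13 = 43.
Ballots ranking A above B: 0.
B wins the head-to-head, 43–0.

B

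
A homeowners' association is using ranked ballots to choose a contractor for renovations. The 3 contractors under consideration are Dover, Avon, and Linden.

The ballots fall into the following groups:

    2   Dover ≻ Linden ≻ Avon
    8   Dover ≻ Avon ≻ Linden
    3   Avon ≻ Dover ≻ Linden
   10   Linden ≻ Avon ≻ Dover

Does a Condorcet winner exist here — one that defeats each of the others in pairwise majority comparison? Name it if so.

None — there is no Condorcet winner

Head-to-head results (23 voters total):
Dover vs Avon: Avon wins 13–10.
Dover vs Linden: Dover wins 13–10.
Avon vs Linden: Linden wins 12–11.
No candidate beats all others: Dover beats Linden beats Avon beats Dover, a majority cycle.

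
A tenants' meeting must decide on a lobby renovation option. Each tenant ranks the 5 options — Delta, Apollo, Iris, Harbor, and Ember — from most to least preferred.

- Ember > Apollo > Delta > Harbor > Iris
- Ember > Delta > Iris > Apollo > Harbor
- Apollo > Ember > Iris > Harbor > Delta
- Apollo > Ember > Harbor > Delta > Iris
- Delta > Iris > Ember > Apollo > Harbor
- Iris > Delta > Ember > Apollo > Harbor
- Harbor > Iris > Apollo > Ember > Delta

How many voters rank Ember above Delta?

5

Ballots ranking Ember above Delta: 5.
Ballots ranking Delta above Ember: 2.
So 5 of 7 voters prefer Ember to Delta.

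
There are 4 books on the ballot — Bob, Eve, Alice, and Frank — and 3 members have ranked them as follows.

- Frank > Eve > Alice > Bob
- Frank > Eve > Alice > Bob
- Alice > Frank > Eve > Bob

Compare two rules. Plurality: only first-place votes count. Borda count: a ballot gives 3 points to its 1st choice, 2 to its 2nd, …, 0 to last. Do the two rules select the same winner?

Yes

Plurality first-place counts: Bob 0, Eve 0, Alice 1, Frank 2 → Frank.
Borda totals: Bob 0, Eve 5, Alice 5, Frank 8 → Frank.
The two rules agree on Frank.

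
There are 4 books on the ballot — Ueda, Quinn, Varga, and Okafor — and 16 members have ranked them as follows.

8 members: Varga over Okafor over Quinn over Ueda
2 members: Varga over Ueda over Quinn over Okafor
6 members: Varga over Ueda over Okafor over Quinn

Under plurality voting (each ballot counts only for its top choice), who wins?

Varga

First-place vote totals:
  Ueda: 0
  Quinn: 0
  Varga: 16
  Okafor: 0
Varga has the most first-place votes.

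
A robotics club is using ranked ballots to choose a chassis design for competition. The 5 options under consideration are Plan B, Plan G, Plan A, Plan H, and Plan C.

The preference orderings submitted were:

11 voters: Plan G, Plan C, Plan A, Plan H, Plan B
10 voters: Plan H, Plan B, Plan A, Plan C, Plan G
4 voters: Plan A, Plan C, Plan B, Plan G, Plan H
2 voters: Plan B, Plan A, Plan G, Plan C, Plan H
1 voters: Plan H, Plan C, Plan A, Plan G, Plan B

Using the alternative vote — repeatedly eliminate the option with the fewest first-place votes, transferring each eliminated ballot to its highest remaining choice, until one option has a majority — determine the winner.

Plan G

Round 1: Plan G 11, Plan H 11, Plan A 4, Plan B 2, Plan C 0. Plan C has the fewest and is eliminated.
Round 2: Plan G 11, Plan H 11, Plan A 4, Plan B 2. Plan B has the fewest and is eliminated.
Round 3: Plan G 11, Plan H 11, Plan A 6. Plan A has the fewest and is eliminated.
Round 4: Plan G 17, Plan H 11. Plan G has a majority.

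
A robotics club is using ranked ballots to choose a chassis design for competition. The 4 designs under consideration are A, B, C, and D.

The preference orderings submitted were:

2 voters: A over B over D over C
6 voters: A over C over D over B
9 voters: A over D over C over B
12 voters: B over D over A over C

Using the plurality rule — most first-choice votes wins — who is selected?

A

First-place vote totals:
  A: 17
  B: 12
  C: 0
  D: 0
A has the most first-place votes.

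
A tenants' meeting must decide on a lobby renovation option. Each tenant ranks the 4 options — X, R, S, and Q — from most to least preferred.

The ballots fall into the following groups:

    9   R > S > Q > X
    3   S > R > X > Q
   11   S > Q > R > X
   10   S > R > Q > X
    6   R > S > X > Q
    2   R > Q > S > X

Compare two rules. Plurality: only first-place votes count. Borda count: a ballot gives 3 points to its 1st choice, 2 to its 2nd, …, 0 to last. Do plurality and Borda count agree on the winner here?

Plurality first-place counts: X 0, R 17, S 24, Q 0 → S.
Borda totals: X 9, R 88, S 104, Q 45 → S.
The two rules agree on S.

Yes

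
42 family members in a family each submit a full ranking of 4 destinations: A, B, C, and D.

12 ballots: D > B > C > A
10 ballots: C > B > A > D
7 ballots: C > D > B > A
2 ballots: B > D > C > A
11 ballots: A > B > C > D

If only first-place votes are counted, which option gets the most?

First-place vote totals:
  A: 11
  B: 2
  C: 17
  D: 12
C has the most first-place votes.

C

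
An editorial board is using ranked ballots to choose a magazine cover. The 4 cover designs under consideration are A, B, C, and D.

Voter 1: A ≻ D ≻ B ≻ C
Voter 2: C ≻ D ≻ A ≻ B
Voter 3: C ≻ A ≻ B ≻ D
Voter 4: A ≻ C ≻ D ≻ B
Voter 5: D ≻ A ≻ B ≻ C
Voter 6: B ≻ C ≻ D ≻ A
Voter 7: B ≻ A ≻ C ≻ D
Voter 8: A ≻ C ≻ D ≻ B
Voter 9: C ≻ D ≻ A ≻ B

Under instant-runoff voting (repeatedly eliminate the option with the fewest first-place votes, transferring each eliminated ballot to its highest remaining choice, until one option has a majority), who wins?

A

Round 1: A 3, C 3, B 2, D 1. D has the fewest and is eliminated.
Round 2: A 4, C 3, B 2. B has the fewest and is eliminated.
Round 3: A 5, C 4. A has a majority.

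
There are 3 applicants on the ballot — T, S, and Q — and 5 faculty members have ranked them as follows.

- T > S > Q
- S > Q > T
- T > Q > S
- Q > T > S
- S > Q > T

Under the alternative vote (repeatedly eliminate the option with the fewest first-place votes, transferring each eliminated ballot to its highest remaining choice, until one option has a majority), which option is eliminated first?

Round 1: T 2, S 2, Q 1. Q has the fewest and is eliminated.
Round 2: T 3, S 2. T has a majority.

Q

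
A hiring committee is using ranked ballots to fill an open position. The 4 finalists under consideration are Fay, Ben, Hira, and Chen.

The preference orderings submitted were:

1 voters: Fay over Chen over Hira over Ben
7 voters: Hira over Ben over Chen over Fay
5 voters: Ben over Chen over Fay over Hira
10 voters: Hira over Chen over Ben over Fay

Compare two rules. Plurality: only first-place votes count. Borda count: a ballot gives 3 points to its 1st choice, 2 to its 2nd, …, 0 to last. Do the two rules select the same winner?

Plurality first-place counts: Fay 1, Ben 5, Hira 17, Chen 0 → Hira.
Borda totals: Fay 8, Ben 39, Hira 52, Chen 39 → Hira.
The two rules agree on Hira.

Yes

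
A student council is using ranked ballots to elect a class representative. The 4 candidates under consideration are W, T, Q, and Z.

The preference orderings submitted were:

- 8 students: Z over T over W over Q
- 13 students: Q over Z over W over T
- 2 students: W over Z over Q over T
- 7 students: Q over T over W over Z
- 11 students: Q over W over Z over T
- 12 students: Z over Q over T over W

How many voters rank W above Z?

20

Ballots ranking W above Z: 2+7+11 = 20.
Ballots ranking Z above W: 8+13+12 = 33.
So 20 of 53 voters prefer W to Z.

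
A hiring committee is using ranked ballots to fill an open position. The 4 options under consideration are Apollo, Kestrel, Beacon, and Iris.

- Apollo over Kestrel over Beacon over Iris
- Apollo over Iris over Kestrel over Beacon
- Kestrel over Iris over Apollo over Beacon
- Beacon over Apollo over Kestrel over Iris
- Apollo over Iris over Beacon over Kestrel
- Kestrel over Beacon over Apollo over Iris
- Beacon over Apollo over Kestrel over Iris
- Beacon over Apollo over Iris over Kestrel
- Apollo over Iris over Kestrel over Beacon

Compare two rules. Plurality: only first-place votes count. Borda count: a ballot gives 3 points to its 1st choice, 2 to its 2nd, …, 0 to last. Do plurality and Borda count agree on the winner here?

Plurality first-place counts: Apollo 4, Kestrel 2, Beacon 3, Iris 0 → Apollo.
Borda totals: Apollo 20, Kestrel 12, Beacon 13, Iris 9 → Apollo.
The two rules agree on Apollo.

Yes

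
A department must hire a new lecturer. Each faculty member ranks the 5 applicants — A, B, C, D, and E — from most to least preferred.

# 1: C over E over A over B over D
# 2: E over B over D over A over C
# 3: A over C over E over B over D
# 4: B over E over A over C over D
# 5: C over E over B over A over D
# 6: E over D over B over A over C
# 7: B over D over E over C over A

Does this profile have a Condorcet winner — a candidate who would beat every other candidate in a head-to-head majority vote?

Head-to-head results (7 voters total):
A vs B: B wins 5–2.
A vs C: A wins 4–3.
A vs D: A wins 4–3.
A vs E: E wins 6–1.
B vs C: B wins 4–3.
B vs D: B wins 6–1.
B vs E: E wins 5–2.
C vs D: C wins 4–3.
C vs E: E wins 4–3.
D vs E: E wins 6–1.
E beats each rival — A (6–1), B (5–2), C (4–3), D (6–1) — so E is the Condorcet winner.

Yes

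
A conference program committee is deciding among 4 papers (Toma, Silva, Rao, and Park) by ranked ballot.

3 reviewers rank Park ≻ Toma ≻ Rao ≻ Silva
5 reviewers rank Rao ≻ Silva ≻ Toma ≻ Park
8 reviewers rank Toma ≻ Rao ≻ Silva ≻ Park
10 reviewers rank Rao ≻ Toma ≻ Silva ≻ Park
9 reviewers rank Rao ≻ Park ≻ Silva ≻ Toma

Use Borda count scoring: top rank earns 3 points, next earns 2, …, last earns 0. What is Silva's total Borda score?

37

Borda scores:
  Toma: 3·2 + 5·1 + 8·3 + 10·2 + 9·0 = 55
  Silva: 3·0 + 5·2 + 8·1 + 10·1 + 9·1 = 37
  Rao: 3·1 + 5·3 + 8·2 + 10·3 + 9·3 = 91
  Park: 3·3 + 5·0 + 8·0 + 10·0 + 9·2 = 27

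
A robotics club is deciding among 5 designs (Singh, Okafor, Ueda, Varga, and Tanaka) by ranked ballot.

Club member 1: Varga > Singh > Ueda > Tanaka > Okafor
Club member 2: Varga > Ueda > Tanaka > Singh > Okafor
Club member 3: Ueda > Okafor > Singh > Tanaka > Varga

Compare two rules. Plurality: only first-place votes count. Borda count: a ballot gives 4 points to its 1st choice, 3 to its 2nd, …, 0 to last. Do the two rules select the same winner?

No

Plurality first-place counts: Singh 0, Okafor 0, Ueda 1, Varga 2, Tanaka 0 → Varga.
Borda totals: Singh 6, Okafor 3, Ueda 9, Varga 8, Tanaka 4 → Ueda.
The two rules disagree: plurality picks Varga, Borda picks Ueda.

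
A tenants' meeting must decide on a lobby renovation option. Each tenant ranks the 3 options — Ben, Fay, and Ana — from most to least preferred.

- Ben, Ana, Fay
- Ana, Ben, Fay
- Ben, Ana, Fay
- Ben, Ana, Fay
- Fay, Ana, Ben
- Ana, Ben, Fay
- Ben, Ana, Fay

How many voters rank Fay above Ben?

1

Ballots ranking Fay above Ben: 1.
Ballots ranking Ben above Fay: 6.
So 1 of 7 voters prefer Fay to Ben.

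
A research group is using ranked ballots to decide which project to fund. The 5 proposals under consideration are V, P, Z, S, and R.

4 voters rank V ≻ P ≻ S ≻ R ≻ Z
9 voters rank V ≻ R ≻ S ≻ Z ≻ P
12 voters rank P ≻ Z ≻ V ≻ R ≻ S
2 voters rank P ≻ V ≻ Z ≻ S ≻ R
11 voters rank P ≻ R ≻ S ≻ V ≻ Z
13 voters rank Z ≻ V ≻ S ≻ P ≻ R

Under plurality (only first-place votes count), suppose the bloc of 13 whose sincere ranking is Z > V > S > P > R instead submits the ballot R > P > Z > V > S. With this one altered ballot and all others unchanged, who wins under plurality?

P

First-place totals with the altered ballot: V 13, P 25, Z 0, S 0, R 13.
The winner is unchanged: still P.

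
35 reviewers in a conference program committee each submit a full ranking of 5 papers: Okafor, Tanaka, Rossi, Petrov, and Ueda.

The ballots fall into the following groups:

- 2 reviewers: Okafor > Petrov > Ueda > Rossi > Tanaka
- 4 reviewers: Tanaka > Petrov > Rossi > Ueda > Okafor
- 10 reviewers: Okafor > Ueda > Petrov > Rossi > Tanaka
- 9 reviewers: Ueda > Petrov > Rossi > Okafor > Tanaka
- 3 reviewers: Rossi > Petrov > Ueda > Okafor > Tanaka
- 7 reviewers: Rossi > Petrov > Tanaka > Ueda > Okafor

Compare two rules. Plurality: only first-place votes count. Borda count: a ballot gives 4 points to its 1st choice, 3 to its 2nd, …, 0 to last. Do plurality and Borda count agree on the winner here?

Plurality first-place counts: Okafor 12, Tanaka 4, Rossi 10, Petrov 0, Ueda 9 → Okafor.
Borda totals: Okafor 60, Tanaka 30, Rossi 78, Petrov 95, Ueda 87 → Petrov.
The two rules disagree: plurality picks Okafor, Borda picks Petrov.

No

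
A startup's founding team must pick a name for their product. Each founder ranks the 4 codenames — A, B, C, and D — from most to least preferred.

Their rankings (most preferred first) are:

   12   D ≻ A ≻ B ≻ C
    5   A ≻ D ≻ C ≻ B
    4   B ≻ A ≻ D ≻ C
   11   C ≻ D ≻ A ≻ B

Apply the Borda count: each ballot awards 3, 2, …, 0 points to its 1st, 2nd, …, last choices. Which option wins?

Borda scores:
  A: 12·2 + 5·3 + 4·2 + 11·1 = 58
  B: 12·1 + 5·0 + 4·3 + 11·0 = 24
  C: 12·0 + 5·1 + 4·0 + 11·3 = 38
  D: 12·3 + 5·2 + 4·1 + 11·2 = 72
D has the highest total.

D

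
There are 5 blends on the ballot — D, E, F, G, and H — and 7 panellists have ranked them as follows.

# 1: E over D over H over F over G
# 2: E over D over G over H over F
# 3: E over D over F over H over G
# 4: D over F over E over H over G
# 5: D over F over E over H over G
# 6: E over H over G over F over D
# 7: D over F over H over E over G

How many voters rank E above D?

4

Ballots ranking E above D: 4.
Ballots ranking D above E: 3.
So 4 of 7 voters prefer E to D.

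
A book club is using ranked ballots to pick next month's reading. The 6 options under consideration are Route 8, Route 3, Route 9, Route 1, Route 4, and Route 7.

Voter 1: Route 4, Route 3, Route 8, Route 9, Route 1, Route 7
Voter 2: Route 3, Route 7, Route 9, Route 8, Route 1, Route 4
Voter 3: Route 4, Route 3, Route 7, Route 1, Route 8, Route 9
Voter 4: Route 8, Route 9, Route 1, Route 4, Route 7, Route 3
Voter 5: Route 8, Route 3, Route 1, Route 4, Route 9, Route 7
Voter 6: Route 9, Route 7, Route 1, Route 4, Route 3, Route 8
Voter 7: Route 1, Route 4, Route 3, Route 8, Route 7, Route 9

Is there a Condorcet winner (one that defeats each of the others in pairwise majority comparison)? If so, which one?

No Condorcet winner

Head-to-head results (7 voters total):
Route 8 vs Route 3: Route 3 wins 5–2.
Route 8 vs Route 9: Route 8 wins 5–2.
Route 8 vs Route 1: Route 8 wins 4–3.
Route 8 vs Route 4: Route 4 wins 4–3.
Route 8 vs Route 7: Route 8 wins 4–3.
Route 3 vs Route 9: Route 3 wins 5–2.
Route 3 vs Route 1: Route 3 wins 4–3.
Route 3 vs Route 4: Route 4 wins 5–2.
Route 3 vs Route 7: Route 3 wins 5–2.
Route 9 vs Route 1: Route 9 wins 4–3.
Route 9 vs Route 4: Route 4 wins 4–3.
Route 9 vs Route 7: Route 9 wins 4–3.
Route 1 vs Route 4: Route 1 wins 5–2.
Route 1 vs Route 7: Route 1 wins 4–3.
Route 4 vs Route 7: Route 4 wins 5–2.
No candidate beats all others: Route 8 beats Route 1 beats Route 4 beats Route 8, a majority cycle.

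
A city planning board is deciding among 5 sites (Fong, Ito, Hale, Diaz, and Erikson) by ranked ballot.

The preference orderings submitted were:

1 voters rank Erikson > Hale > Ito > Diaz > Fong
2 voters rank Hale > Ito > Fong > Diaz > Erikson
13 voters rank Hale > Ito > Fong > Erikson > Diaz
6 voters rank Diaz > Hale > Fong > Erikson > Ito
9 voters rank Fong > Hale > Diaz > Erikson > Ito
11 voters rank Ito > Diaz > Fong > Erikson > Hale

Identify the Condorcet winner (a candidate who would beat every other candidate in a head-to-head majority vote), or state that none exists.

Hale

Head-to-head results (42 voters total):
Fong vs Ito: Ito wins 27–15.
Fong vs Hale: Hale wins 22–20.
Fong vs Diaz: Fong wins 24–18.
Fong vs Erikson: Fong wins 41–1.
Ito vs Hale: Hale wins 31–11.
Ito vs Diaz: Ito wins 27–15.
Ito vs Erikson: Ito wins 26–16.
Hale vs Diaz: Hale wins 25–17.
Hale vs Erikson: Hale wins 30–12.
Diaz vs Erikson: Diaz wins 28–14.
Hale beats each rival — Fong (22–20), Ito (31–11), Diaz (25–17), Erikson (30–12) — so Hale is the Condorcet winner.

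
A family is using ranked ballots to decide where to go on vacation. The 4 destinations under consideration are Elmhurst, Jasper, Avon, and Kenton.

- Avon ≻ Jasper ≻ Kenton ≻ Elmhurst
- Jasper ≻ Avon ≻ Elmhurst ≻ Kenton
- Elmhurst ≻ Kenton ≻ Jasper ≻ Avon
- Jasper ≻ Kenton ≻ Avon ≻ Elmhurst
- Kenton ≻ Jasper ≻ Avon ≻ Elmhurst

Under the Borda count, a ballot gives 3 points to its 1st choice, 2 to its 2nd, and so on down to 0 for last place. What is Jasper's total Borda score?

Borda scores:
  Elmhurst: 0 + 1 + 3 + 0 + 0 = 4
  Jasper: 2 + 3 + 1 + 3 + 2 = 11
  Avon: 3 + 2 + 0 + 1 + 1 = 7
  Kenton: 1 + 0 + 2 + 2 + 3 = 8

11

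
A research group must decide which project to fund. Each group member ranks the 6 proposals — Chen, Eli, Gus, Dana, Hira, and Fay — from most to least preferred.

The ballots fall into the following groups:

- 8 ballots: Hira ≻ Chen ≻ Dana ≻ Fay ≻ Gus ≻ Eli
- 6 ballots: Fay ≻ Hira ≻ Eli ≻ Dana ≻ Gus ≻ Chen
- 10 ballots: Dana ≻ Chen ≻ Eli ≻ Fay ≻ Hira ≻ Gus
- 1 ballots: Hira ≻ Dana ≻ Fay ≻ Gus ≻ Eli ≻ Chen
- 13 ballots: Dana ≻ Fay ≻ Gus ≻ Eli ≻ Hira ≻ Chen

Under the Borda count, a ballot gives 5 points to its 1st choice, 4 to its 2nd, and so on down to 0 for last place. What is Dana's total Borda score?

Borda scores:
  Chen: 8·4 + 6·0 + 10·4 + 0 + 13·0 = 72
  Eli: 8·0 + 6·3 + 10·3 + 1 + 13·2 = 75
  Gus: 8·1 + 6·1 + 10·0 + 2 + 13·3 = 55
  Dana: 8·3 + 6·2 + 10·5 + 4 + 13·5 = 155
  Hira: 8·5 + 6·4 + 10·1 + 5 + 13·1 = 92
  Fay: 8·2 + 6·5 + 10·2 + 3 + 13·4 = 121

155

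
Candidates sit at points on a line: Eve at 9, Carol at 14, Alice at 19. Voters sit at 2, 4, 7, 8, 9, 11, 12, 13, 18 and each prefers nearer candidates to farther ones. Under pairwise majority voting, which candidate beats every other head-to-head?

With single-peaked preferences on a line, the Condorcet winner is the candidate closest to the median voter.
The median voter (position 9) is closest to Eve at 9.
Check: Eve vs Alice — voters closer to Eve: 8 of 9.

Eve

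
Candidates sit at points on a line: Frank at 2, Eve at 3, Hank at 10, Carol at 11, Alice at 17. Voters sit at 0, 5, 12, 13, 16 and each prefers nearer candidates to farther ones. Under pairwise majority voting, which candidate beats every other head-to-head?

With single-peaked preferences on a line, the Condorcet winner is the candidate closest to the median voter.
The median voter (position 12) is closest to Carol at 11.
Check: Carol vs Alice — voters closer to Carol: 4 of 5.

Carol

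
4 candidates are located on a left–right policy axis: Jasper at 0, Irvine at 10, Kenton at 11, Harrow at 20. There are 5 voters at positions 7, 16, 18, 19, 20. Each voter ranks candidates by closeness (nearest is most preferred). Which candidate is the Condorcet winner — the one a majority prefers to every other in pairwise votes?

Harrow

With single-peaked preferences on a line, the Condorcet winner is the candidate closest to the median voter.
The median voter (position 18) is closest to Harrow at 20.
Check: Harrow vs Kenton — voters closer to Harrow: 4 of 5.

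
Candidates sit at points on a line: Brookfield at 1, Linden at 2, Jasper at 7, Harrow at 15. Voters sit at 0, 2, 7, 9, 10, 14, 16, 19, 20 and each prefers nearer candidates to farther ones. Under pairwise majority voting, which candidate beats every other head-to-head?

With single-peaked preferences on a line, the Condorcet winner is the candidate closest to the median voter.
The median voter (position 10) is closest to Jasper at 7.
Check: Jasper vs Linden — voters closer to Jasper: 7 of 9.

Jasper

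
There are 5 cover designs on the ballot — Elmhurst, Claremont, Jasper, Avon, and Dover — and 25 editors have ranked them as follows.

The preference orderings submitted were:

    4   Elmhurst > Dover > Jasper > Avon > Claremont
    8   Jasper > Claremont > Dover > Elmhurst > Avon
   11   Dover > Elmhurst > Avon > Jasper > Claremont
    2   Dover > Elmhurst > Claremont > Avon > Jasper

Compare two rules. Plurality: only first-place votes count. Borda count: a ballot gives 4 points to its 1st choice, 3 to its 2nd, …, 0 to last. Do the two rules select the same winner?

Yes

Plurality first-place counts: Elmhurst 4, Claremont 0, Jasper 8, Avon 0, Dover 13 → Dover.
Borda totals: Elmhurst 63, Claremont 28, Jasper 51, Avon 28, Dover 80 → Dover.
The two rules agree on Dover.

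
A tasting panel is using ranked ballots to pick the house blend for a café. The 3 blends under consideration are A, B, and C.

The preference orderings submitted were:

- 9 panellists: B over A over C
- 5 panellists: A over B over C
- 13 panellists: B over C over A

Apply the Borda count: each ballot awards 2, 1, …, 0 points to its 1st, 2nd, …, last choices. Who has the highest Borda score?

B

Borda scores:
  A: 9·1 + 5·2 + 13·0 = 19
  B: 9·2 + 5·1 + 13·2 = 49
  C: 9·0 + 5·0 + 13·1 = 13
B has the highest total.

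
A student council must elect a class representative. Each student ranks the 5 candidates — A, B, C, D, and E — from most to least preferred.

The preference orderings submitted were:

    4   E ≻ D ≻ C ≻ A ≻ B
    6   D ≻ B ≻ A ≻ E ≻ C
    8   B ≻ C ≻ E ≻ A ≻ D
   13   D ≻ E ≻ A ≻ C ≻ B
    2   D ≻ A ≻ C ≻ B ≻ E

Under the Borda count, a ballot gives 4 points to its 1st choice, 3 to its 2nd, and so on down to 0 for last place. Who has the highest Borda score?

D

Borda scores:
  A: 4·1 + 6·2 + 8·1 + 13·2 + 2·3 = 56
  B: 4·0 + 6·3 + 8·4 + 13·0 + 2·1 = 52
  C: 4·2 + 6·0 + 8·3 + 13·1 + 2·2 = 49
  D: 4·3 + 6·4 + 8·0 + 13·4 + 2·4 = 96
  E: 4·4 + 6·1 + 8·2 + 13·3 + 2·0 = 77
D has the highest total.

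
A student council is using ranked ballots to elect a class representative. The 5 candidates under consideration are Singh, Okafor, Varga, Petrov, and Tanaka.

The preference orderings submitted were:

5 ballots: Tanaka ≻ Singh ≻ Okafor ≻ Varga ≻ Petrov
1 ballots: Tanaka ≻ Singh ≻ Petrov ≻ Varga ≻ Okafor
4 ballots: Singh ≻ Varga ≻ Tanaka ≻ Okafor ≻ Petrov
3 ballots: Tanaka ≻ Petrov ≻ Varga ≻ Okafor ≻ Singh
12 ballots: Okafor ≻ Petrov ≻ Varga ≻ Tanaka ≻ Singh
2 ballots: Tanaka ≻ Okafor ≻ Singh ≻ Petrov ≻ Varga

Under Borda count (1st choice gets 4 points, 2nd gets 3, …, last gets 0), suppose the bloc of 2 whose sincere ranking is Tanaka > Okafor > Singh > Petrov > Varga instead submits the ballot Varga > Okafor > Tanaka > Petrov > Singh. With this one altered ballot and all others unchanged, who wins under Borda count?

Okafor

Borda totals with the altered ballot: Singh 34, Okafor 71, Varga 56, Petrov 49, Tanaka 60.
The winner is unchanged: still Okafor.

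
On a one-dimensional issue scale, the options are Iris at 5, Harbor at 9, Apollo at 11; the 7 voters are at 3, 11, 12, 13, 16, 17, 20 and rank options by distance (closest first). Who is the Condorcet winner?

With single-peaked preferences on a line, the Condorcet winner is the candidate closest to the median voter.
The median voter (position 13) is closest to Apollo at 11.
Check: Apollo vs Harbor — voters closer to Apollo: 6 of 7.

Apollo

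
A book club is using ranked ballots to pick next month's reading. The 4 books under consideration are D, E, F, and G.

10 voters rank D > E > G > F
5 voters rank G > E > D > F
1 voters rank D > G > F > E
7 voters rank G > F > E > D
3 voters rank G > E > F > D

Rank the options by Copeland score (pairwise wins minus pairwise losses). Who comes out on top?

Pairwise results:
  D vs E: E wins 15–11.
  D vs F: D wins 16–10.
  D vs G: G wins 15–11.
  E vs F: E wins 18–8.
  E vs G: G wins 16–10.
  F vs G: G wins 26–0.
Copeland scores (wins − losses):
  D: 1 − 2 = -1
  E: 2 − 1 = 1
  F: 0 − 3 = -3
  G: 3 − 0 = 3
G has the best Copeland score.

G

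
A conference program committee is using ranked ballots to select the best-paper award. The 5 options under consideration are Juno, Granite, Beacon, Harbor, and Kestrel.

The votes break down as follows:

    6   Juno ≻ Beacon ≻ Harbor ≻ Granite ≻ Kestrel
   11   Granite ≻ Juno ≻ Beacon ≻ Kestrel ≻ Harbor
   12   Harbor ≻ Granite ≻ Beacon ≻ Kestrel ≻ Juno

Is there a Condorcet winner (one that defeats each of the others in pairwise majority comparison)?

No

Head-to-head results (29 voters total):
Juno vs Granite: Granite wins 23–6.
Juno vs Beacon: Juno wins 17–12.
Juno vs Harbor: Juno wins 17–12.
Juno vs Kestrel: Juno wins 17–12.
Granite vs Beacon: Granite wins 23–6.
Granite vs Harbor: Harbor wins 18–11.
Granite vs Kestrel: Granite wins 29–0.
Beacon vs Harbor: Beacon wins 17–12.
Beacon vs Kestrel: Beacon wins 29–0.
Harbor vs Kestrel: Harbor wins 18–11.
No candidate beats all others: Juno beats Harbor beats Granite beats Juno, a majority cycle.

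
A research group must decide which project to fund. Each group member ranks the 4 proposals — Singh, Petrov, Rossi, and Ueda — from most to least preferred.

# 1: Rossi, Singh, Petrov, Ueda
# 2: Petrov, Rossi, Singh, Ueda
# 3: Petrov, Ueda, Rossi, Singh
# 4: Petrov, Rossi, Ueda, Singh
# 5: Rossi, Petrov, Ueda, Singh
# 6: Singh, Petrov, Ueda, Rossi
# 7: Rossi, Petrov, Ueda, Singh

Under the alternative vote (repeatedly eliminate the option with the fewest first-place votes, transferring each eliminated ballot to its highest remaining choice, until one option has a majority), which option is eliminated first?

Round 1: Petrov 3, Rossi 3, Singh 1, Ueda 0. Ueda has the fewest and is eliminated.
Round 2: Petrov 3, Rossi 3, Singh 1. Singh has the fewest and is eliminated.
Round 3: Petrov 4, Rossi 3. Petrov has a majority.

Ueda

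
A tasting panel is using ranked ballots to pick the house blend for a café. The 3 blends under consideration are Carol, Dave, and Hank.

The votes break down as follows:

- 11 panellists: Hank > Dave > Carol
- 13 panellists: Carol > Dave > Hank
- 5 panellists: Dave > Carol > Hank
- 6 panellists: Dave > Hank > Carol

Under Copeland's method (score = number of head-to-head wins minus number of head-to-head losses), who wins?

Dave

Pairwise results:
  Carol vs Dave: Dave wins 22–13.
  Carol vs Hank: Carol wins 18–17.
  Dave vs Hank: Dave wins 24–11.
Copeland scores (wins − losses):
  Carol: 1 − 1 = 0
  Dave: 2 − 0 = 2
  Hank: 0 − 2 = -2
Dave has the best Copeland score.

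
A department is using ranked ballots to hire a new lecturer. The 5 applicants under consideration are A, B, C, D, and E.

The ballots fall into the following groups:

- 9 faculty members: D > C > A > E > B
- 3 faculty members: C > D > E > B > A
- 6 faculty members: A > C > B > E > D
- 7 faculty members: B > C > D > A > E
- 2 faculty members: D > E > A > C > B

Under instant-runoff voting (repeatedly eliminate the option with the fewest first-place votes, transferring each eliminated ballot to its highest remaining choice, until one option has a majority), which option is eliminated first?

E

Round 1: D 11, B 7, A 6, C 3, E 0. E has the fewest and is eliminated.
Round 2: D 11, B 7, A 6, C 3. C has the fewest and is eliminated.
Round 3: D 14, B 7, A 6. D has a majority.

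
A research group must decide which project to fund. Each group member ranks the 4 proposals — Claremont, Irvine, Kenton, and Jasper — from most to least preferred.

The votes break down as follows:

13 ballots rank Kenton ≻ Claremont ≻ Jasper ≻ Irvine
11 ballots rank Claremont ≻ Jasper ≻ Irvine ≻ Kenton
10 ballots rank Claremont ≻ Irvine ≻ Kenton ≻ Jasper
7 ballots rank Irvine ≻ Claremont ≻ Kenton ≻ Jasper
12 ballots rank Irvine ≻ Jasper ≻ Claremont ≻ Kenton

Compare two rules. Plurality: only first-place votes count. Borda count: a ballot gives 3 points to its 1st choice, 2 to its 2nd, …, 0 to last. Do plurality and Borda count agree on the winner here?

Plurality first-place counts: Claremont 21, Irvine 19, Kenton 13, Jasper 0 → Claremont.
Borda totals: Claremont 115, Irvine 88, Kenton 56, Jasper 59 → Claremont.
The two rules agree on Claremont.

Yes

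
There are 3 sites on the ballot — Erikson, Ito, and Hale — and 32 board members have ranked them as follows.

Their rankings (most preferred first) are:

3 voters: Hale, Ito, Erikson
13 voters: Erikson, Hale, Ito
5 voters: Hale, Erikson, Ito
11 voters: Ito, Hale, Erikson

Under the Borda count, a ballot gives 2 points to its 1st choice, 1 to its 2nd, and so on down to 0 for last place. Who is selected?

Borda scores:
  Erikson: 3·0 + 13·2 + 5·1 + 11·0 = 31
  Ito: 3·1 + 13·0 + 5·0 + 11·2 = 25
  Hale: 3·2 + 13·1 + 5·2 + 11·1 = 40
Hale has the highest total.

Hale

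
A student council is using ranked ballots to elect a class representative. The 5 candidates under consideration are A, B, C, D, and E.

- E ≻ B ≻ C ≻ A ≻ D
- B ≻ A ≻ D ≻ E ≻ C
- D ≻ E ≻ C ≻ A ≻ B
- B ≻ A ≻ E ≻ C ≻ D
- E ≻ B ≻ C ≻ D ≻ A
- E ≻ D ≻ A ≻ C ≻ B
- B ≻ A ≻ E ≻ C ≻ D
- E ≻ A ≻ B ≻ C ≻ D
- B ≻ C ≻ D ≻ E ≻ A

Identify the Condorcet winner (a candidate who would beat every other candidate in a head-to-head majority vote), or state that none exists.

Head-to-head results (9 voters total):
A vs B: B wins 6–3.
A vs C: A wins 5–4.
A vs D: A wins 5–4.
A vs E: E wins 6–3.
B vs C: B wins 7–2.
B vs D: B wins 7–2.
B vs E: E wins 5–4.
C vs D: C wins 6–3.
C vs E: E wins 8–1.
D vs E: E wins 6–3.
E beats each rival — A (6–3), B (5–4), C (8–1), D (6–3) — so E is the Condorcet winner.

E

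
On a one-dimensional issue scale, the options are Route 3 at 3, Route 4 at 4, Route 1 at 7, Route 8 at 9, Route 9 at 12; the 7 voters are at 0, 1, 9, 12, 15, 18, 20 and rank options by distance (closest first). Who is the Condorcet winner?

With single-peaked preferences on a line, the Condorcet winner is the candidate closest to the median voter.
The median voter (position 12) is closest to Route 9 at 12.
Check: Route 9 vs Route 4 — voters closer to Route 9: 5 of 7.

Route 9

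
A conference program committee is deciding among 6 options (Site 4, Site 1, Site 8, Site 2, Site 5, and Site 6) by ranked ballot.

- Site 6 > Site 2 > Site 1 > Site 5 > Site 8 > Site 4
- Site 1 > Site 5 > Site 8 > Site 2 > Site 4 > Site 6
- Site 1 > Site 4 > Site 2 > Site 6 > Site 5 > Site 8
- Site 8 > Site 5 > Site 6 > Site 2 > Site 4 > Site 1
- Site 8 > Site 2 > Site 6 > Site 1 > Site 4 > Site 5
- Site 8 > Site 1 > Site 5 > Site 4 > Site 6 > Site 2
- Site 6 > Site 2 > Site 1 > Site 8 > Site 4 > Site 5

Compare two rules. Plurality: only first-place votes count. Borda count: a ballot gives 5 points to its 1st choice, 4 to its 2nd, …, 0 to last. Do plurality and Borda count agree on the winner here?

No

Plurality first-place counts: Site 4 0, Site 1 2, Site 8 3, Site 2 0, Site 5 0, Site 6 2 → Site 8.
Borda totals: Site 4 10, Site 1 22, Site 8 21, Site 2 19, Site 5 14, Site 6 19 → Site 1.
The two rules disagree: plurality picks Site 8, Borda picks Site 1.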